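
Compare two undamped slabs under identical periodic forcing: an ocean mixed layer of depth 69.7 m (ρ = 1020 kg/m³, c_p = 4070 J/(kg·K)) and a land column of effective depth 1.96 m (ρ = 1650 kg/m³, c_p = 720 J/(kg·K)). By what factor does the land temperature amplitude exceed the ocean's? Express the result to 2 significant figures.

120

C_ocean = 1020 × 4070 × 69.7 = 2.89×10^8 J/(m²·K).
C_land = 1650 × 720 × 1.96 = 2.33×10^6 J/(m²·K).
Undamped amplitude ∝ 1/C, so A_land/A_ocean = C_ocean/C_land = 124.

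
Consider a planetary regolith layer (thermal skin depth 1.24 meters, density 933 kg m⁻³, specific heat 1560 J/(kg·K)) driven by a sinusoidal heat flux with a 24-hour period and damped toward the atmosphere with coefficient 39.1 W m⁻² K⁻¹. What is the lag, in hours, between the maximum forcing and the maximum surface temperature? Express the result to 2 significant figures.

4.9 hours

Areal heat capacity C = ρ c_p D = 933 × 1560 × 1.24 = 1.80×10^6 J/(m^2 K).
ω = 2π / 86400 s = 7.27×10^-5 s⁻¹.
Phase lag φ = arctan(Cω/λ) = arctan(131/39.1) = 1.28 rad.
Time lag = φ / ω = 1.28 / 7.27×10^-5 = 17600 s = 4.89 hours.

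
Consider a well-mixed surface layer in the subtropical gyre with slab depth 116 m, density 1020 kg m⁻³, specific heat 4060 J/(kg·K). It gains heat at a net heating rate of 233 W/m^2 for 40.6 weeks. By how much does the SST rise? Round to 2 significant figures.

12 K

Areal heat capacity C = ρ c_p D = 1020 × 4060 × 116 = 4.80×10^8 J/(m^2 K).
Net heat input Q = F Δt = 233 × (40.6 weeks × 6.048×10^5 s/week) = 5.72×10^9 J/m².
ΔT = Q / C = 5.72×10^9 / 4.80×10^8 = 11.9 K.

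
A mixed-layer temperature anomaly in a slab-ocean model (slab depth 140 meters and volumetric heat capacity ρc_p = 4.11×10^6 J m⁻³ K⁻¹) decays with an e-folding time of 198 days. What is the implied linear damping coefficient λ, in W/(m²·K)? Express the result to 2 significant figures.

34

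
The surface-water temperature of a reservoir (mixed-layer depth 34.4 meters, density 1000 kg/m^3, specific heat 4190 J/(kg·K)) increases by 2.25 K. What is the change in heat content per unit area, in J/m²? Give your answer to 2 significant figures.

3.2×10^8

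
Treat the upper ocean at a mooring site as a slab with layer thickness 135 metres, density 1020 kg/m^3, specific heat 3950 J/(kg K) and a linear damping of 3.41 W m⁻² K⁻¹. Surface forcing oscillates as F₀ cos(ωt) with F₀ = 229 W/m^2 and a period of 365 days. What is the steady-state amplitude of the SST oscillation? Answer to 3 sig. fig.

2.11 K

Areal heat capacity C = ρ c_p D = 1020 × 3950 × 135 = 5.44×10^8 J/(m²·K).
Angular frequency ω = 2π / T = 2π / 3.15×10^7 s = 1.99×10^-7 s⁻¹.
√((Cω)² + λ²) = √((108)² + 3.41²) = 108 W/(m²·K).
Amplitude A = F₀ / √((Cω)²+λ²) = 229 / 108 = 2.11 K.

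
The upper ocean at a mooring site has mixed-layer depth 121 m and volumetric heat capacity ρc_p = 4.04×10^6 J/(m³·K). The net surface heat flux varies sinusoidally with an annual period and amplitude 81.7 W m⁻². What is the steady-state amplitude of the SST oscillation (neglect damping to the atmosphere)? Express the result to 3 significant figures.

Areal heat capacity C = ρc_p × D = 4.04×10^6 × 121 = 4.89×10^8 J/(m^2 K).
Angular frequency ω = 2π / T = 2π / 3.15×10^7 s = 1.99×10^-7 s⁻¹.
Cω = 4.89×10^8 × 1.99×10^-7 = 97.4 W/(m²·K).
Amplitude A = F₀ / (Cω) = 81.7 / 97.4 = 0.839 K.

0.839 K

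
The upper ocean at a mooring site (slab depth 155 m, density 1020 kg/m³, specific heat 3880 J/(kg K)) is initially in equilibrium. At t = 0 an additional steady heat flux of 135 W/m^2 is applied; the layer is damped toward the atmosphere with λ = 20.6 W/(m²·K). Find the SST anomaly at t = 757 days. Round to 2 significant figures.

Areal heat capacity C = ρ c_p D = 1020 × 3880 × 155 = 6.13×10^8 J/(m²·K).
τ = C / λ = 6.13×10^8 / 20.6 = 2.98×10^7 s.
Equilibrium anomaly ΔT_eq = F / λ = 135 / 20.6 = 6.55 K.
t = 757 days = 6.54×10^7 s, so t/τ = 2.20.
ΔT(t) = ΔT_eq (1 − e^(−t/τ)) = 6.55 × (1 − e^−2.20) = 5.82 K.

5.8 K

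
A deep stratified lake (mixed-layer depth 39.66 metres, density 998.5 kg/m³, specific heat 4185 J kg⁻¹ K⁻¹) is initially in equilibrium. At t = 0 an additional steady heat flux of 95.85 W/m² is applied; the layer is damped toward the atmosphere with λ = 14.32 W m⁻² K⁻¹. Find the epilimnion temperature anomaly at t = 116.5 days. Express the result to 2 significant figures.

Areal heat capacity C = ρ c_p D = 998.5 × 4185 × 39.66 = 1.66×10^8 J m⁻² K⁻¹.
τ = C / λ = 1.66×10^8 / 14.32 = 1.16×10^7 s.
Equilibrium anomaly ΔT_eq = F / λ = 95.85 / 14.32 = 6.69 K.
t = 116.5 days = 1.01×10^7 s, so t/τ = 0.870.
ΔT(t) = ΔT_eq (1 − e^(−t/τ)) = 6.69 × (1 − e^−0.870) = 3.89 K.

3.9 K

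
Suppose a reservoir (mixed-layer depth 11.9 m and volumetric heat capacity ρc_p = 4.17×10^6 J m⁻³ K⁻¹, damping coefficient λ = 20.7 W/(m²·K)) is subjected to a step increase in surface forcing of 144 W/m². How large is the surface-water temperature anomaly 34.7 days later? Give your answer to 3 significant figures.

Areal heat capacity C = ρc_p × D = 4.17×10^6 × 11.9 = 4.96×10^7 J/(m²·K).
τ = C / λ = 4.96×10^7 / 20.7 = 2.40×10^6 s.
Equilibrium anomaly ΔT_eq = F / λ = 144 / 20.7 = 6.96 K.
t = 34.7 days = 3.00×10^6 s, so t/τ = 1.25.
ΔT(t) = ΔT_eq (1 − e^(−t/τ)) = 6.96 × (1 − e^−1.25) = 4.96 K.

4.96 K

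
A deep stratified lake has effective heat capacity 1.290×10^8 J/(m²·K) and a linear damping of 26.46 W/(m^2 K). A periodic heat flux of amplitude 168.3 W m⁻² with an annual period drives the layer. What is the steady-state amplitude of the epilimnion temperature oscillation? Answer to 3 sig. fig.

4.56 K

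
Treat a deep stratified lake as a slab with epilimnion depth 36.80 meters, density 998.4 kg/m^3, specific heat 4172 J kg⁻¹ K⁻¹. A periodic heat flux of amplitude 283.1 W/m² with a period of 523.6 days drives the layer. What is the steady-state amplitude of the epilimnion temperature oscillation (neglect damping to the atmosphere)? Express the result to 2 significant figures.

Areal heat capacity C = ρ c_p D = 998.4 × 4172 × 36.80 = 1.53×10^8 J/(m²·K).
Angular frequency ω = 2π / T = 2π / 4.52×10^7 s = 1.39×10^-7 s⁻¹.
Cω = 1.53×10^8 × 1.39×10^-7 = 21.3 W/(m²·K).
Amplitude A = F₀ / (Cω) = 283.1 / 21.3 = 13.3 K.

13 K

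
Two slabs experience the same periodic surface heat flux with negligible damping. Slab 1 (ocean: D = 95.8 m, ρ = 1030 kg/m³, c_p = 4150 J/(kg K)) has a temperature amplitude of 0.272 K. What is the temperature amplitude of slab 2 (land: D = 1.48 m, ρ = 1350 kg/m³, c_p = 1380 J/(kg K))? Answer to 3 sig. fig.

40.4 K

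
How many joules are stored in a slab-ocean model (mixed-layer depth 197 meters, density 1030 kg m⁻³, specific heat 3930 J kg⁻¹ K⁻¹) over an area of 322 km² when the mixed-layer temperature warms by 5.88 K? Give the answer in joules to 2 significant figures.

1.5×10^18 J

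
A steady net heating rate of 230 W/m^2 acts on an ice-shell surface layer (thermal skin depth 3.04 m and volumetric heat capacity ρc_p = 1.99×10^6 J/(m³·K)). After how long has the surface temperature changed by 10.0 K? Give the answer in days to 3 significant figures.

Areal heat capacity C = ρc_p × D = 1.99×10^6 × 3.04 = 6.05×10^6 J m⁻² K⁻¹.
Time required: Δt = C ΔT / F = 6.05×10^6 × 10.0 / 230 = 2.63×10^5 s.
In days: 2.63×10^5 s / (86400 s/day) = 3.04 days.

3.04 days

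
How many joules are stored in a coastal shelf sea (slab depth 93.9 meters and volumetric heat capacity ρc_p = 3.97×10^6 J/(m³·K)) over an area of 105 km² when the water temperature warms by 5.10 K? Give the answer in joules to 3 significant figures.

Areal heat capacity C = ρc_p × D = 3.97×10^6 × 93.9 = 3.73×10^8 J/(m^2 K).
Heat per unit area: q = C ΔT = 3.73×10^8 × 5.10 = 1.90×10^9 J/m².
Total heat: Q = q × A = 1.90×10^9 × (105 × 10⁶ m²) = 2.00×10^17 J.

2.00×10^17 J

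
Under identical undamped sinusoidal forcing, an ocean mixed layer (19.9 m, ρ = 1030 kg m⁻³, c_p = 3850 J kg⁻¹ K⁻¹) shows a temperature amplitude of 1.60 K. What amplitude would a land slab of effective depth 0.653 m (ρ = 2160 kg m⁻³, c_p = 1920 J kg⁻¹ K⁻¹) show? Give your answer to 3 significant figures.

46.6 K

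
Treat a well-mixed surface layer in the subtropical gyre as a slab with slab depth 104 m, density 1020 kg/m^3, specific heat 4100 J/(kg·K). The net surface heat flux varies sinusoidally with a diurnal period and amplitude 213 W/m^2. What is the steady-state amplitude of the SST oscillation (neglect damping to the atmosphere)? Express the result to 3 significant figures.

Areal heat capacity C = ρ c_p D = 1020 × 4100 × 104 = 4.35×10^8 J/(m²·K).
Angular frequency ω = 2π / T = 2π / 86400 s = 7.27×10^-5 s⁻¹.
Cω = 4.35×10^8 × 7.27×10^-5 = 31600 W/(m²·K).
Amplitude A = F₀ / (Cω) = 213 / 31600 = 0.00673 K.

0.00673 K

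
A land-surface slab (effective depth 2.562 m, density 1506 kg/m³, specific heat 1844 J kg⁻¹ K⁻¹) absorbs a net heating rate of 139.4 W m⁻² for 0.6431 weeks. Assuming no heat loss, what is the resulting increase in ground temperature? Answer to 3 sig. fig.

7.62 K

Areal heat capacity C = ρ c_p D = 1506 × 1844 × 2.562 = 7.11×10^6 J m⁻² K⁻¹.
Net heat input Q = F Δt = 139.4 × (0.6431 weeks × 6.048×10^5 s/week) = 5.42×10^7 J/m².
ΔT = Q / C = 5.42×10^7 / 7.11×10^6 = 7.62 K.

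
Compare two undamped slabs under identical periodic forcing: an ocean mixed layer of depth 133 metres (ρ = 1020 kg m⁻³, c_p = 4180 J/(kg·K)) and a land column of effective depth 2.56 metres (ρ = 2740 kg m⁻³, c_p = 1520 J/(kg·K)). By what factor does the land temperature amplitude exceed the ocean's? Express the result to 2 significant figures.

53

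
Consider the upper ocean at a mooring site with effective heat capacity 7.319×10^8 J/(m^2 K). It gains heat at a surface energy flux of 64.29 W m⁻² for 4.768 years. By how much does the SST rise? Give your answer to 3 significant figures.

13.2 K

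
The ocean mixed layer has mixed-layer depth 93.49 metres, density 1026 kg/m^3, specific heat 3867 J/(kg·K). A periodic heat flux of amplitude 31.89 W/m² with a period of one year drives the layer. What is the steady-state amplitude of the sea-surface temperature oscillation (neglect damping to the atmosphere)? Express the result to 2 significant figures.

0.43 K

Areal heat capacity C = ρ c_p D = 1026 × 3867 × 93.49 = 3.71×10^8 J m⁻² K⁻¹.
Angular frequency ω = 2π / T = 2π / 3.15×10^7 s = 1.99×10^-7 s⁻¹.
Cω = 3.71×10^8 × 1.99×10^-7 = 73.9 W/(m²·K).
Amplitude A = F₀ / (Cω) = 31.89 / 73.9 = 0.432 K.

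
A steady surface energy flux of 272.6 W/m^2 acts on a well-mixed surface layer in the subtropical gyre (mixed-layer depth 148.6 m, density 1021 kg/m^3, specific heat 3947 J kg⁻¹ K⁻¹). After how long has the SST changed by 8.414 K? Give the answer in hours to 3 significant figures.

Areal heat capacity C = ρ c_p D = 1021 × 3947 × 148.6 = 5.99×10^8 J m⁻² K⁻¹.
Time required: Δt = C ΔT / F = 5.99×10^8 × 8.414 / 272.6 = 1.85×10^7 s.
In hours: 1.85×10^7 s / (3600 s/hour) = 5130 hours.

5130 hours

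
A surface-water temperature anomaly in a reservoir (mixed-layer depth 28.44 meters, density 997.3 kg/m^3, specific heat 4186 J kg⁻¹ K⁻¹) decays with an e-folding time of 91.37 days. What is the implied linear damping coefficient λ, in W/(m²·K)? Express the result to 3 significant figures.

15.0

Areal heat capacity C = ρ c_p D = 997.3 × 4186 × 28.44 = 1.19×10^8 J m⁻² K⁻¹.
τ = 91.37 days = 7.89×10^6 s.
λ = C / τ = 1.19×10^8 / 7.89×10^6 = 15.0 W/(m²·K).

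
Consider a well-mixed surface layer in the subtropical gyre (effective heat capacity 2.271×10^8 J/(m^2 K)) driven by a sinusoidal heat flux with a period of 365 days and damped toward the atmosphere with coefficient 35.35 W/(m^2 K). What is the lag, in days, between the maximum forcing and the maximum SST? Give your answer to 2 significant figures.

Areal heat capacity C = 2.271×10^8 J/(m^2 K) (given).
ω = 2π / 3.15×10^7 s = 1.99×10^-7 s⁻¹.
Phase lag φ = arctan(Cω/λ) = arctan(45.2/35.35) = 0.908 rad.
Time lag = φ / ω = 0.908 / 1.99×10^-7 = 4.56×10^6 s = 52.7 days.

53 days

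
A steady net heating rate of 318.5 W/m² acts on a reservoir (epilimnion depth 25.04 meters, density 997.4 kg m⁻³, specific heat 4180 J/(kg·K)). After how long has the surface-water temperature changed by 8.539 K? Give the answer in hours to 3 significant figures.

Areal heat capacity C = ρ c_p D = 997.4 × 4180 × 25.04 = 1.04×10^8 J m⁻² K⁻¹.
Time required: Δt = C ΔT / F = 1.04×10^8 × 8.539 / 318.5 = 2.80×10^6 s.
In hours: 2.80×10^6 s / (3600 s/hour) = 777 hours.

777 hours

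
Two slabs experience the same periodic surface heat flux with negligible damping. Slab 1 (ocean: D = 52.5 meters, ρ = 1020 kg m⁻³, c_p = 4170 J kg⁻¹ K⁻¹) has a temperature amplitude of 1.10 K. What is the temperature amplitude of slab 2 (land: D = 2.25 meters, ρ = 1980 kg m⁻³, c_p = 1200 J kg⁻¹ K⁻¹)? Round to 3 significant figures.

45.9 K

C_ocean = 2.23×10^8 J/(m²·K); C_land = 5.35×10^6 J/(m²·K).
A ∝ 1/C ⇒ A_land = A_ocean × C_ocean/C_land = 1.10 × 41.8 = 45.9 K.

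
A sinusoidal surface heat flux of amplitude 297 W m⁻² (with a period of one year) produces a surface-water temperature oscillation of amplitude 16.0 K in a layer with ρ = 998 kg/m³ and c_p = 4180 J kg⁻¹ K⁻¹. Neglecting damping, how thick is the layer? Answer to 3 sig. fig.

ω = 2π / 3.15×10^7 s = 1.99×10^-7 s⁻¹.
Required C = F₀ / (A ω) = 297 / (16.0 × 1.99×10^-7) = 9.32×10^7 J/(m²·K).
D = C / (ρ c_p) = 9.32×10^7 / (998 × 4180) = 22.3 m.

22.3 m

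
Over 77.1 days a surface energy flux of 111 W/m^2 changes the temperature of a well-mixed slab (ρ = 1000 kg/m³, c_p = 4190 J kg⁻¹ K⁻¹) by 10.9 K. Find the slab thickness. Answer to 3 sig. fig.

Heat input Q = F Δt = 111 × 6.66×10^6 s = 7.39×10^8 J/m².
Required areal heat capacity C = Q / ΔT = 6.78×10^7 J/(m²·K).
Depth D = C / (ρ c_p) = 6.78×10^7 / (1000 × 4190) = 16.2 m.

16.2 m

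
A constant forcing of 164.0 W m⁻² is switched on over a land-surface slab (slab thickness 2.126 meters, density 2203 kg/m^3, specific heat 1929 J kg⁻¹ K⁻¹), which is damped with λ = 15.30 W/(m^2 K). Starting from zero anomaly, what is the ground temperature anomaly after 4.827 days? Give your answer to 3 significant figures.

5.43 K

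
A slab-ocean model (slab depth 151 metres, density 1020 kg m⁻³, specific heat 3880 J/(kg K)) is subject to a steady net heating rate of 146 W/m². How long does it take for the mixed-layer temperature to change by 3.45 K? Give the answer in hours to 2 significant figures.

3900 hours

Areal heat capacity C = ρ c_p D = 1020 × 3880 × 151 = 5.98×10^8 J/(m²·K).
Time required: Δt = C ΔT / F = 5.98×10^8 × 3.45 / 146 = 1.41×10^7 s.
In hours: 1.41×10^7 s / (3600 s/hour) = 3920 hours.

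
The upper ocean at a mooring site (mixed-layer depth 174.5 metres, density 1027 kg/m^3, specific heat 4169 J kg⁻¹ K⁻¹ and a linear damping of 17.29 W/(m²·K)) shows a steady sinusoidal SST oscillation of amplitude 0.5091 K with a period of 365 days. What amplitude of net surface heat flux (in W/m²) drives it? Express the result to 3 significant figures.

Areal heat capacity C = ρ c_p D = 1027 × 4169 × 174.5 = 7.47×10^8 J/(m²·K).
ω = 2π / 3.15×10^7 s = 1.99×10^-7 s⁻¹.
√((Cω)² + λ²) = √((149)² + 17.29²) = 150 W/(m²·K).
F₀ = A × √((Cω)²+λ²) = 0.5091 × 150 = 76.3 W/m².

76.3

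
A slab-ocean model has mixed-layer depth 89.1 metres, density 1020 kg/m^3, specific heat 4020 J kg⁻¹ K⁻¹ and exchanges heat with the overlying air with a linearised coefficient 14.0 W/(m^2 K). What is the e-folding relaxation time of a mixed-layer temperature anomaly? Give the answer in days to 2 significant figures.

300 days

Areal heat capacity C = ρ c_p D = 1020 × 4020 × 89.1 = 3.65×10^8 J/(m²·K).
Relaxation time τ = C / λ = 3.65×10^8 / 14.0 = 2.61×10^7 s.
In days: 2.61×10^7 s / (86400 s/day) = 302 days.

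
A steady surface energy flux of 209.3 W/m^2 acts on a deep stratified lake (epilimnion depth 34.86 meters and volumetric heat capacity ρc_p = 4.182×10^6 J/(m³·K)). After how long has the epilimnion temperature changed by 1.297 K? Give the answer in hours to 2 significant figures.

Areal heat capacity C = ρc_p × D = 4.182×10^6 × 34.86 = 1.46×10^8 J/(m^2 K).
Time required: Δt = C ΔT / F = 1.46×10^8 × 1.297 / 209.3 = 9.03×10^5 s.
In hours: 9.03×10^5 s / (3600 s/hour) = 251 hours.

250 hours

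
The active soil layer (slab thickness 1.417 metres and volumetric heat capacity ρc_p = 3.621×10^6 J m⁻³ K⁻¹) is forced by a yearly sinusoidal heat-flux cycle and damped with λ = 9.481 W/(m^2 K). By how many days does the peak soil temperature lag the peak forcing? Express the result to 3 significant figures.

6.24 days

Areal heat capacity C = ρc_p × D = 3.621×10^6 × 1.417 = 5.13×10^6 J/(m²·K).
ω = 2π / 3.15×10^7 s = 1.99×10^-7 s⁻¹.
Phase lag φ = arctan(Cω/λ) = arctan(1.02/9.481) = 0.107 rad.
Time lag = φ / ω = 0.107 / 1.99×10^-7 = 5.39×10^5 s = 6.24 days.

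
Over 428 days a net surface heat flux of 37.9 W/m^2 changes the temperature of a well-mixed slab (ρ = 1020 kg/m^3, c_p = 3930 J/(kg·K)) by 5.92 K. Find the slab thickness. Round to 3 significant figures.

Heat input Q = F Δt = 37.9 × 3.70×10^7 s = 1.40×10^9 J/m².
Required areal heat capacity C = Q / ΔT = 2.37×10^8 J/(m²·K).
Depth D = C / (ρ c_p) = 2.37×10^8 / (1020 × 3930) = 59.1 m.

59.1 m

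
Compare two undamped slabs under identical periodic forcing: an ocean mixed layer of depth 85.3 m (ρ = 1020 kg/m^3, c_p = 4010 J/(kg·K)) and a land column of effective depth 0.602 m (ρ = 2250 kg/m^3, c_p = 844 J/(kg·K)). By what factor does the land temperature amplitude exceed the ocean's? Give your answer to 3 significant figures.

C_ocean = 1020 × 4010 × 85.3 = 3.49×10^8 J/(m²·K).
C_land = 2250 × 844 × 0.602 = 1.14×10^6 J/(m²·K).
Undamped amplitude ∝ 1/C, so A_land/A_ocean = C_ocean/C_land = 305.

305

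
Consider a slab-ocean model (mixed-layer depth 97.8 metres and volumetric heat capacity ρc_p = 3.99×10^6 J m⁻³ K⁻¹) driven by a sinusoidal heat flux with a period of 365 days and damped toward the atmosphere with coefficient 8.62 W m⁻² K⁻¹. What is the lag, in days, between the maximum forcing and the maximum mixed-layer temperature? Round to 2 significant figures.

85 days

Areal heat capacity C = ρc_p × D = 3.99×10^6 × 97.8 = 3.90×10^8 J/(m^2 K).
ω = 2π / 3.15×10^7 s = 1.99×10^-7 s⁻¹.
Phase lag φ = arctan(Cω/λ) = arctan(77.7/8.62) = 1.46 rad.
Time lag = φ / ω = 1.46 / 1.99×10^-7 = 7.33×10^6 s = 84.8 days.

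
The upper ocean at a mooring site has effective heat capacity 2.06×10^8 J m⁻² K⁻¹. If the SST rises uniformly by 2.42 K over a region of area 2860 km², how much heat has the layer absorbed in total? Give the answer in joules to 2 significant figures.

1.4×10^18 J

Areal heat capacity C = 2.06×10^8 J m⁻² K⁻¹ (given).
Heat per unit area: q = C ΔT = 2.06×10^8 × 2.42 = 4.99×10^8 J/m².
Total heat: Q = q × A = 4.99×10^8 × (2860 × 10⁶ m²) = 1.43×10^18 J.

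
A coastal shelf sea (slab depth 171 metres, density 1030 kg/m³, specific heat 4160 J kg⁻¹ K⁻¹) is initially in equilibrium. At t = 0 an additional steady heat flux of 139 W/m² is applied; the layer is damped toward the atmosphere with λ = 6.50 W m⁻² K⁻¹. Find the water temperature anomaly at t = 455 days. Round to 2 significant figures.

Areal heat capacity C = ρ c_p D = 1030 × 4160 × 171 = 7.33×10^8 J m⁻² K⁻¹.
τ = C / λ = 7.33×10^8 / 6.50 = 1.13×10^8 s.
Equilibrium anomaly ΔT_eq = F / λ = 139 / 6.50 = 21.4 K.
t = 455 days = 3.93×10^7 s, so t/τ = 0.349.
ΔT(t) = ΔT_eq (1 − e^(−t/τ)) = 21.4 × (1 − e^−0.349) = 6.30 K.

6.3 K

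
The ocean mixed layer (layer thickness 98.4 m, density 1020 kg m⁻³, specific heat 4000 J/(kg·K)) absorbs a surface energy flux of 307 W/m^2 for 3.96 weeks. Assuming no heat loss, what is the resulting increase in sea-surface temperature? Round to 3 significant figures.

1.83 K

Areal heat capacity C = ρ c_p D = 1020 × 4000 × 98.4 = 4.01×10^8 J m⁻² K⁻¹.
Net heat input Q = F Δt = 307 × (3.96 weeks × 6.048×10^5 s/week) = 7.35×10^8 J/m².
ΔT = Q / C = 7.35×10^8 / 4.01×10^8 = 1.83 K.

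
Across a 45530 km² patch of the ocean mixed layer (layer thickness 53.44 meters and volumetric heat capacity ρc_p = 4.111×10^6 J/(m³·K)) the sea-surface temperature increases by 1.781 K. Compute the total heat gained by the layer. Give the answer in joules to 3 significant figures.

1.78×10^19 J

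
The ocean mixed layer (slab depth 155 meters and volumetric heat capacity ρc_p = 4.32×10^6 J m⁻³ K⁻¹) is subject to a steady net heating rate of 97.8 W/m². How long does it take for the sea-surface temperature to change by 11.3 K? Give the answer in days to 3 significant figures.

Areal heat capacity C = ρc_p × D = 4.32×10^6 × 155 = 6.70×10^8 J/(m^2 K).
Time required: Δt = C ΔT / F = 6.70×10^8 × 11.3 / 97.8 = 7.74×10^7 s.
In days: 7.74×10^7 s / (86400 s/day) = 895 days.

895 days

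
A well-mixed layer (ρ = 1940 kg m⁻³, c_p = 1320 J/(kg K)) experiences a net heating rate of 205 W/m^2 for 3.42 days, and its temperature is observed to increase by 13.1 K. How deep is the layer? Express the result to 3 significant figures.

1.81 m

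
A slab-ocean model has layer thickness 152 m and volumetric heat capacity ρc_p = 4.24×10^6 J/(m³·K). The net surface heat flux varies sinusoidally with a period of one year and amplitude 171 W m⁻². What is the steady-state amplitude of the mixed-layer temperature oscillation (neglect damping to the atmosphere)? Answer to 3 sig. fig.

1.33 K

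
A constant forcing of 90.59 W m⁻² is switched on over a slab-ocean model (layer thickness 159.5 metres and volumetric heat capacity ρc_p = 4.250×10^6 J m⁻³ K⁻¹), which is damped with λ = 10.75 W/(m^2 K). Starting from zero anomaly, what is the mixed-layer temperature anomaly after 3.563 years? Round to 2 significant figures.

Areal heat capacity C = ρc_p × D = 4.250×10^6 × 159.5 = 6.78×10^8 J m⁻² K⁻¹.
τ = C / λ = 6.78×10^8 / 10.75 = 6.31×10^7 s.
Equilibrium anomaly ΔT_eq = F / λ = 90.59 / 10.75 = 8.43 K.
t = 3.563 years = 1.12×10^8 s, so t/τ = 1.78.
ΔT(t) = ΔT_eq (1 − e^(−t/τ)) = 8.43 × (1 − e^−1.78) = 7.01 K.

7.0 K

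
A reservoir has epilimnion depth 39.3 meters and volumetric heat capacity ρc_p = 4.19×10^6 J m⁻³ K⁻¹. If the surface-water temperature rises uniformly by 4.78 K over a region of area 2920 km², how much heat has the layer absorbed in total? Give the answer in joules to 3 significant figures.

2.30×10^18 J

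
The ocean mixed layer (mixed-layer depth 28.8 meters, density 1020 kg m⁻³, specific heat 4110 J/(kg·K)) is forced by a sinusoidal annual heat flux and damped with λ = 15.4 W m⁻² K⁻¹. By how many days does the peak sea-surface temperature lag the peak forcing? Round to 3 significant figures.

Areal heat capacity C = ρ c_p D = 1020 × 4110 × 28.8 = 1.21×10^8 J m⁻² K⁻¹.
ω = 2π / 3.15×10^7 s = 1.99×10^-7 s⁻¹.
Phase lag φ = arctan(Cω/λ) = arctan(24.1/15.4) = 1.00 rad.
Time lag = φ / ω = 1.00 / 1.99×10^-7 = 5.03×10^6 s = 58.2 days.

58.2 days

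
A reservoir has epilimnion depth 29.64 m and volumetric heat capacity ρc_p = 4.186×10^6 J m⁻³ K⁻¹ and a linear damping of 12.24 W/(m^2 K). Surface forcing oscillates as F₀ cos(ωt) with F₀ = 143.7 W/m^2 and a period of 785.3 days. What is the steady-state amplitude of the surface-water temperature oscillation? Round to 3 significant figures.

Areal heat capacity C = ρc_p × D = 4.186×10^6 × 29.64 = 1.24×10^8 J/(m^2 K).
Angular frequency ω = 2π / T = 2π / 6.78×10^7 s = 9.26×10^-8 s⁻¹.
√((Cω)² + λ²) = √((11.5)² + 12.24²) = 16.8 W/(m²·K).
Amplitude A = F₀ / √((Cω)²+λ²) = 143.7 / 16.8 = 8.56 K.

8.56 K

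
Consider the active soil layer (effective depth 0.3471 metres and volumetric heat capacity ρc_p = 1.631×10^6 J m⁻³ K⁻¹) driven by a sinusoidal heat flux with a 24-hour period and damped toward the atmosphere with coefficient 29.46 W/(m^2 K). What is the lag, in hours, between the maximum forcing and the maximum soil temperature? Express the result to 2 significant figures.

3.6 hours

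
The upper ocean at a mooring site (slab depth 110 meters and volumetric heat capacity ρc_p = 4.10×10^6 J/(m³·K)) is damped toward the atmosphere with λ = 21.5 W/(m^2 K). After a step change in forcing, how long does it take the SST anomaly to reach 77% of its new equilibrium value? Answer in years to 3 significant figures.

Areal heat capacity C = ρc_p × D = 4.10×10^6 × 110 = 4.51×10^8 J m⁻² K⁻¹.
τ = C / λ = 4.51×10^8 / 21.5 = 2.10×10^7 s.
Fraction reached: 1 − e^(−t/τ) = 0.77 ⇒ t = −τ ln(1 − 0.77) = τ × 1.47.
t = 3.08×10^7 s = 0.977 years.

0.977 years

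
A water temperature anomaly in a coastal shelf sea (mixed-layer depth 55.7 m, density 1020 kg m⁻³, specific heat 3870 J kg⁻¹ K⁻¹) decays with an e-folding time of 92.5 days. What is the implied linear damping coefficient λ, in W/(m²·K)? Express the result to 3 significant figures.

Areal heat capacity C = ρ c_p D = 1020 × 3870 × 55.7 = 2.20×10^8 J/(m^2 K).
τ = 92.5 days = 7.99×10^6 s.
λ = C / τ = 2.20×10^8 / 7.99×10^6 = 27.5 W/(m²·K).

27.5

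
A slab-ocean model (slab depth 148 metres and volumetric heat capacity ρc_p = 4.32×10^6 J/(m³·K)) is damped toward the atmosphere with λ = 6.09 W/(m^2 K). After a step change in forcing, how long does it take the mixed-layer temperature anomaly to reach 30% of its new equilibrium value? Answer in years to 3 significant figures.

1.19 years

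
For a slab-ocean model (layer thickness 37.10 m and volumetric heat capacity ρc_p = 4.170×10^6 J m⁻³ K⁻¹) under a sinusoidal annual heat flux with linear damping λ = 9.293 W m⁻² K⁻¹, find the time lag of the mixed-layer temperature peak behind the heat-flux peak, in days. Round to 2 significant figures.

Areal heat capacity C = ρc_p × D = 4.170×10^6 × 37.10 = 1.55×10^8 J/(m^2 K).
ω = 2π / 3.15×10^7 s = 1.99×10^-7 s⁻¹.
Phase lag φ = arctan(Cω/λ) = arctan(30.8/9.293) = 1.28 rad.
Time lag = φ / ω = 1.28 / 1.99×10^-7 = 6.41×10^6 s = 74.2 days.

74 days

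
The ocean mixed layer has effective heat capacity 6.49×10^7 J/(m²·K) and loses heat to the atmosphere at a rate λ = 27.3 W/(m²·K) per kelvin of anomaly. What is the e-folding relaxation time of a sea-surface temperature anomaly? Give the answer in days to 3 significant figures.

27.5 days

Areal heat capacity C = 6.49×10^7 J/(m²·K) (given).
Relaxation time τ = C / λ = 6.49×10^7 / 27.3 = 2.38×10^6 s.
In days: 2.38×10^6 s / (86400 s/day) = 27.5 days.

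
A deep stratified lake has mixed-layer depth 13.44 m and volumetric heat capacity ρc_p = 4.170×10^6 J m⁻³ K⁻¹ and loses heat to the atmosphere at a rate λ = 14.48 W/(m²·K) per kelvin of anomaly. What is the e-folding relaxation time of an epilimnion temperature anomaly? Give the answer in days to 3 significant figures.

Areal heat capacity C = ρc_p × D = 4.170×10^6 × 13.44 = 5.60×10^7 J/(m^2 K).
Relaxation time τ = C / λ = 5.60×10^7 / 14.48 = 3.87×10^6 s.
In days: 3.87×10^6 s / (86400 s/day) = 44.8 days.

44.8 days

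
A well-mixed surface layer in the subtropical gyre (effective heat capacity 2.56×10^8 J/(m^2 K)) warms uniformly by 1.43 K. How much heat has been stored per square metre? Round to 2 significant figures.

Areal heat capacity C = 2.56×10^8 J/(m^2 K) (given).
ΔQ = C ΔT = 2.56×10^8 × 1.43 = 3.66×10^8 J/m².

3.7×10^8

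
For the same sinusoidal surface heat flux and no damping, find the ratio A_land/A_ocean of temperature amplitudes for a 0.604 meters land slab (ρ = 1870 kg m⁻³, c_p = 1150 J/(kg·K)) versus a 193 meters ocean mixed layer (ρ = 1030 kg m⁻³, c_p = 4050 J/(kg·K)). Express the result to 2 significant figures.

C_ocean = 1030 × 4050 × 193 = 8.05×10^8 J/(m²·K).
C_land = 1870 × 1150 × 0.604 = 1.30×10^6 J/(m²·K).
Undamped amplitude ∝ 1/C, so A_land/A_ocean = C_ocean/C_land = 620.

620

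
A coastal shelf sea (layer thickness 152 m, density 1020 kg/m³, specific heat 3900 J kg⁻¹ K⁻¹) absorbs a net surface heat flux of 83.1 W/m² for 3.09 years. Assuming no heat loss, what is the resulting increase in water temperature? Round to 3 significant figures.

Areal heat capacity C = ρ c_p D = 1020 × 3900 × 152 = 6.05×10^8 J/(m^2 K).
Net heat input Q = F Δt = 83.1 × (3.09 years × 3.156×10^7 s/year) = 8.10×10^9 J/m².
ΔT = Q / C = 8.10×10^9 / 6.05×10^8 = 13.4 K.

13.4 K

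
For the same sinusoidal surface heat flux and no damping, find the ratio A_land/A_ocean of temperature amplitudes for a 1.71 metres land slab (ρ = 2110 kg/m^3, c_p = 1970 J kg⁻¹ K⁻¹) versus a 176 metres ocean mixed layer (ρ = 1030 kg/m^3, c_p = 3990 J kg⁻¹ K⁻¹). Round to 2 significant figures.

100

C_ocean = 1030 × 3990 × 176 = 7.23×10^8 J/(m²·K).
C_land = 2110 × 1970 × 1.71 = 7.11×10^6 J/(m²·K).
Undamped amplitude ∝ 1/C, so A_land/A_ocean = C_ocean/C_land = 102.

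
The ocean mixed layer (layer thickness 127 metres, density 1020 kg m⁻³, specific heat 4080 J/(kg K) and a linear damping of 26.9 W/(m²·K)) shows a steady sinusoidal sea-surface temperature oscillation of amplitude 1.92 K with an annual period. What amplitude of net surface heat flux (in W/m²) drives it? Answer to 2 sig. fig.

210

Areal heat capacity C = ρ c_p D = 1020 × 4080 × 127 = 5.29×10^8 J/(m^2 K).
ω = 2π / 3.15×10^7 s = 1.99×10^-7 s⁻¹.
√((Cω)² + λ²) = √((105)² + 26.9²) = 109 W/(m²·K).
F₀ = A × √((Cω)²+λ²) = 1.92 × 109 = 209 W/m².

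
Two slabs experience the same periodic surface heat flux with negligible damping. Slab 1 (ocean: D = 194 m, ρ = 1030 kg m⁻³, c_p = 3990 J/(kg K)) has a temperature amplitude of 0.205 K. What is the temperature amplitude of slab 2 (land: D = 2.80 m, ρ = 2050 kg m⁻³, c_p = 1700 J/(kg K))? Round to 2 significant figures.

17 K

C_ocean = 7.97×10^8 J/(m²·K); C_land = 9.76×10^6 J/(m²·K).
A ∝ 1/C ⇒ A_land = A_ocean × C_ocean/C_land = 0.205 × 81.7 = 16.7 K.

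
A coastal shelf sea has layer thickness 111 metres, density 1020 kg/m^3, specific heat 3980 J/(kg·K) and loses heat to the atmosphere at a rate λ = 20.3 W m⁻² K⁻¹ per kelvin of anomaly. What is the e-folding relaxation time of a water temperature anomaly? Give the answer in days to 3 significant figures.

257 days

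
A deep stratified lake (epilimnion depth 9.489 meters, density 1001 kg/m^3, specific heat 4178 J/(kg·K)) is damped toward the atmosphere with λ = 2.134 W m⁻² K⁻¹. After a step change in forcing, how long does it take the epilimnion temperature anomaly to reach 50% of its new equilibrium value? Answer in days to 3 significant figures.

149 days

Areal heat capacity C = ρ c_p D = 1001 × 4178 × 9.489 = 3.97×10^7 J/(m²·K).
τ = C / λ = 3.97×10^7 / 2.134 = 1.86×10^7 s.
Fraction reached: 1 − e^(−t/τ) = 0.50 ⇒ t = −τ ln(1 − 0.50) = τ × 0.693.
t = 1.29×10^7 s = 149 days.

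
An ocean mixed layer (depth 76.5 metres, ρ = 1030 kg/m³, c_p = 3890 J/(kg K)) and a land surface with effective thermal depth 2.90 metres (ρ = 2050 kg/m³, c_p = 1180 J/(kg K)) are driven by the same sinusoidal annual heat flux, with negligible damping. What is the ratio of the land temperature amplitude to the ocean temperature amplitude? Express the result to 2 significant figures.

C_ocean = 1030 × 3890 × 76.5 = 3.07×10^8 J/(m²·K).
C_land = 2050 × 1180 × 2.90 = 7.02×10^6 J/(m²·K).
Undamped amplitude ∝ 1/C, so A_land/A_ocean = C_ocean/C_land = 43.7.

44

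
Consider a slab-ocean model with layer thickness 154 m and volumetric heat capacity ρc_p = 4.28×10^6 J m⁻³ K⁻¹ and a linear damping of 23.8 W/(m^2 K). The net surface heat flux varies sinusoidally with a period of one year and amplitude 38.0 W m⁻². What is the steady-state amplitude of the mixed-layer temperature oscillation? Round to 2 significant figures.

Areal heat capacity C = ρc_p × D = 4.28×10^6 × 154 = 6.59×10^8 J/(m^2 K).
Angular frequency ω = 2π / T = 2π / 3.15×10^7 s = 1.99×10^-7 s⁻¹.
√((Cω)² + λ²) = √((131)² + 23.8²) = 133 W/(m²·K).
Amplitude A = F₀ / √((Cω)²+λ²) = 38.0 / 133 = 0.285 K.

0.28 K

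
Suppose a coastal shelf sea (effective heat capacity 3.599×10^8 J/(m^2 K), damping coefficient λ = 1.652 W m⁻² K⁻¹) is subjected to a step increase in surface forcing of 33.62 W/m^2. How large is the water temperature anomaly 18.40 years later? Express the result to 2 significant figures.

19 K

Areal heat capacity C = 3.599×10^8 J/(m^2 K) (given).
τ = C / λ = 3.60×10^8 / 1.652 = 2.18×10^8 s.
Equilibrium anomaly ΔT_eq = F / λ = 33.62 / 1.652 = 20.4 K.
t = 18.40 years = 5.81×10^8 s, so t/τ = 2.67.
ΔT(t) = ΔT_eq (1 − e^(−t/τ)) = 20.4 × (1 − e^−2.67) = 18.9 K.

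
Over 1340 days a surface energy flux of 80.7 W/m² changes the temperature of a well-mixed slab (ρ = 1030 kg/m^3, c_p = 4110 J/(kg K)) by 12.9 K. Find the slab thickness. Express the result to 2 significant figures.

Heat input Q = F Δt = 80.7 × 1.16×10^8 s = 9.34×10^9 J/m².
Required areal heat capacity C = Q / ΔT = 7.24×10^8 J/(m²·K).
Depth D = C / (ρ c_p) = 7.24×10^8 / (1030 × 4110) = 171 m.

170 m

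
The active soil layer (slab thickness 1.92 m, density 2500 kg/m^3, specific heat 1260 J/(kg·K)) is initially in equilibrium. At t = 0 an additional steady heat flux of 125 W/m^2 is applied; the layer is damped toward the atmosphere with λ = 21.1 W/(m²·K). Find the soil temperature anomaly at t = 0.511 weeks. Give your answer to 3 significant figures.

Areal heat capacity C = ρ c_p D = 2500 × 1260 × 1.92 = 6.05×10^6 J m⁻² K⁻¹.
τ = C / λ = 6.05×10^6 / 21.1 = 2.87×10^5 s.
Equilibrium anomaly ΔT_eq = F / λ = 125 / 21.1 = 5.92 K.
t = 0.511 weeks = 3.09×10^5 s, so t/τ = 1.08.
ΔT(t) = ΔT_eq (1 − e^(−t/τ)) = 5.92 × (1 − e^−1.08) = 3.91 K.

3.91 K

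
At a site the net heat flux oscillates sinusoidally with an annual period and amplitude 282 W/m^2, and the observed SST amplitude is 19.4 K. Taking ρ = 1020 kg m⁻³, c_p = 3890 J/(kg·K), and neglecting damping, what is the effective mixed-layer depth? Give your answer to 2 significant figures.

18 m

ω = 2π / 3.15×10^7 s = 1.99×10^-7 s⁻¹.
Required C = F₀ / (A ω) = 282 / (19.4 × 1.99×10^-7) = 7.30×10^7 J/(m²·K).
D = C / (ρ c_p) = 7.30×10^7 / (1020 × 3890) = 18.4 m.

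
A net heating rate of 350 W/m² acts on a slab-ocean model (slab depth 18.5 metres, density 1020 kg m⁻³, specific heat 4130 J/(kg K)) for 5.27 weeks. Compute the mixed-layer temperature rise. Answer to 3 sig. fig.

14.3 K

Areal heat capacity C = ρ c_p D = 1020 × 4130 × 18.5 = 7.79×10^7 J/(m^2 K).
Net heat input Q = F Δt = 350 × (5.27 weeks × 6.048×10^5 s/week) = 1.12×10^9 J/m².
ΔT = Q / C = 1.12×10^9 / 7.79×10^7 = 14.3 K.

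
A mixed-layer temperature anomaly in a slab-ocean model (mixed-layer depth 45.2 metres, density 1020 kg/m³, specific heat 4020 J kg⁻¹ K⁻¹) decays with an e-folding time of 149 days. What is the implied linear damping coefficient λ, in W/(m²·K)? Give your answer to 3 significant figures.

Areal heat capacity C = ρ c_p D = 1020 × 4020 × 45.2 = 1.85×10^8 J/(m²·K).
τ = 149 days = 1.29×10^7 s.
λ = C / τ = 1.85×10^8 / 1.29×10^7 = 14.4 W/(m²·K).

14.4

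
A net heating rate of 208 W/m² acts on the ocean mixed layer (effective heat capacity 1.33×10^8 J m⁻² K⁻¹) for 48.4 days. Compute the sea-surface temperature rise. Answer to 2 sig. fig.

6.5 K

Areal heat capacity C = 1.33×10^8 J m⁻² K⁻¹ (given).
Net heat input Q = F Δt = 208 × (48.4 days × 86400 s/day) = 8.70×10^8 J/m².
ΔT = Q / C = 8.70×10^8 / 1.33×10^8 = 6.54 K.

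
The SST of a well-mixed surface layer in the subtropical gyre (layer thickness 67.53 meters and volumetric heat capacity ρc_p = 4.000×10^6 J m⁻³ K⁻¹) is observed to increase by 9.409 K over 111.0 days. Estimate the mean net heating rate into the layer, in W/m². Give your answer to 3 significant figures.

Areal heat capacity C = ρc_p × D = 4.000×10^6 × 67.53 = 2.70×10^8 J m⁻² K⁻¹.
Required heat per unit area: Q = C ΔT = 2.70×10^8 × 9.409 = 2.54×10^9 J/m².
Flux F = Q / Δt = 2.54×10^9 / 9.59×10^6 s = 265 W/m².

265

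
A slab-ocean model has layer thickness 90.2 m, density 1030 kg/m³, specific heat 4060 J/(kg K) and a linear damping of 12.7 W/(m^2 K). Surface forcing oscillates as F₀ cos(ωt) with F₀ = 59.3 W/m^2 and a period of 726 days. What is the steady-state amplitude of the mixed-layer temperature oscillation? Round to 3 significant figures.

Areal heat capacity C = ρ c_p D = 1030 × 4060 × 90.2 = 3.77×10^8 J m⁻² K⁻¹.
Angular frequency ω = 2π / T = 2π / 6.27×10^7 s = 1.00×10^-7 s⁻¹.
√((Cω)² + λ²) = √((37.8)² + 12.7²) = 39.9 W/(m²·K).
Amplitude A = F₀ / √((Cω)²+λ²) = 59.3 / 39.9 = 1.49 K.

1.49 K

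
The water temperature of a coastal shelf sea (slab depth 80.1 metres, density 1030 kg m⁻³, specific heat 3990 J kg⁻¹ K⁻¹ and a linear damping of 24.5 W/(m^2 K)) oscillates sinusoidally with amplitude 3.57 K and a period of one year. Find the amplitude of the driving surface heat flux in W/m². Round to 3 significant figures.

Areal heat capacity C = ρ c_p D = 1030 × 3990 × 80.1 = 3.29×10^8 J/(m^2 K).
ω = 2π / 3.15×10^7 s = 1.99×10^-7 s⁻¹.
√((Cω)² + λ²) = √((65.6)² + 24.5²) = 70.0 W/(m²·K).
F₀ = A × √((Cω)²+λ²) = 3.57 × 70.0 = 250 W/m².

250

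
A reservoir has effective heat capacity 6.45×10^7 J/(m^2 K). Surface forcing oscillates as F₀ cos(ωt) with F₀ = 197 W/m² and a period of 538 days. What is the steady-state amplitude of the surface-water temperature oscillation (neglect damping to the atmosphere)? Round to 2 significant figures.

23 K

Areal heat capacity C = 6.45×10^7 J/(m^2 K) (given).
Angular frequency ω = 2π / T = 2π / 4.65×10^7 s = 1.35×10^-7 s⁻¹.
Cω = 6.45×10^7 × 1.35×10^-7 = 8.72 W/(m²·K).
Amplitude A = F₀ / (Cω) = 197 / 8.72 = 22.6 K.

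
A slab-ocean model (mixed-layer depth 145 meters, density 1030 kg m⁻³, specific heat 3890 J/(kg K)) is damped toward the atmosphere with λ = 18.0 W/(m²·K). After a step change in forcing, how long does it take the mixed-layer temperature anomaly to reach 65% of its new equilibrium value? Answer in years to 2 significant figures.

1.1 years

Areal heat capacity C = ρ c_p D = 1030 × 3890 × 145 = 5.81×10^8 J m⁻² K⁻¹.
τ = C / λ = 5.81×10^8 / 18.0 = 3.23×10^7 s.
Fraction reached: 1 − e^(−t/τ) = 0.65 ⇒ t = −τ ln(1 − 0.65) = τ × 1.05.
t = 3.39×10^7 s = 1.07 years.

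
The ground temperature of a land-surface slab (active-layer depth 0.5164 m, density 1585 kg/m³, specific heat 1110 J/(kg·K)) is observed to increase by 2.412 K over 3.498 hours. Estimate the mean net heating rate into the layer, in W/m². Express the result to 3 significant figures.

Areal heat capacity C = ρ c_p D = 1585 × 1110 × 0.5164 = 9.09×10^5 J m⁻² K⁻¹.
Required heat per unit area: Q = C ΔT = 9.09×10^5 × 2.412 = 2.19×10^6 J/m².
Flux F = Q / Δt = 2.19×10^6 / 12600 s = 174 W/m².

174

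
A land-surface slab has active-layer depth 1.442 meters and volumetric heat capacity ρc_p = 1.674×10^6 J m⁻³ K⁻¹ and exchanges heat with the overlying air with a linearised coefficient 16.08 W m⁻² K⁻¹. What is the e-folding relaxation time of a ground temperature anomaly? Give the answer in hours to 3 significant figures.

Areal heat capacity C = ρc_p × D = 1.674×10^6 × 1.442 = 2.41×10^6 J m⁻² K⁻¹.
Relaxation time τ = C / λ = 2.41×10^6 / 16.08 = 1.50×10^5 s.
In hours: 1.50×10^5 s / (3600 s/hour) = 41.7 hours.

41.7 hours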